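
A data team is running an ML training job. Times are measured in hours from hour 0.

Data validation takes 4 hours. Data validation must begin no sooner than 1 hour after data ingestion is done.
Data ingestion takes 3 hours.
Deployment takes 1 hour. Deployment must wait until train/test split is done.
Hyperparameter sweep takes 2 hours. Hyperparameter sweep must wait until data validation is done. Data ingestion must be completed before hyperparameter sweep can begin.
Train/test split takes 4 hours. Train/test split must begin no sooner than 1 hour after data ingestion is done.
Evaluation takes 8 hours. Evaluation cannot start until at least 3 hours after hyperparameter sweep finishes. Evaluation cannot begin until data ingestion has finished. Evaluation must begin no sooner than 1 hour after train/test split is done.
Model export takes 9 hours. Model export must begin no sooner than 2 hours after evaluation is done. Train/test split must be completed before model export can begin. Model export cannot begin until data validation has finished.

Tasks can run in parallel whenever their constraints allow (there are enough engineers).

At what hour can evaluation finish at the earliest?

21

Data ingestion can start immediately at hour 0; it finishes at hour 3.
After data ingestion (finishes hour 3, plus 1-hour gap → hour 4), train/test split can start at hour 4 and finishes at hour 8.
Data validation waits on data ingestion (finishes hour 3, plus 1-hour gap → hour 4), so it starts at hour 4 and finishes at 4 + 4 = hour 8.
Hyperparameter sweep needs all of data validation (finishes hour 8); data ingestion (finishes hour 3). That puts its earliest start at hour 8; it finishes at 8 + 2 = hour 10.
Evaluation cannot start until hyperparameter sweep (finishes hour 10, plus 3-hour gap → hour 13); data ingestion (finishes hour 3); train/test split (finishes hour 8, plus 1-hour gap → hour 9). The controlling bound is hour 13, so evaluation finishes at 13 + 8 = hour 21.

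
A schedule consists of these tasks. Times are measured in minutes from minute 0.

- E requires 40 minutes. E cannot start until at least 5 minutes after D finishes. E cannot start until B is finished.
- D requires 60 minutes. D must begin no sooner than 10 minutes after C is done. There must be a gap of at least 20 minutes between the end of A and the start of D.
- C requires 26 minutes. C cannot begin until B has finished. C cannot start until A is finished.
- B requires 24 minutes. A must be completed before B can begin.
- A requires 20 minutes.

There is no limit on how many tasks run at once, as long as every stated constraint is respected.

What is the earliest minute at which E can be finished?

Nothing blocks A, so it runs from minute 0 to minute 20.
B waits on A (finishes minute 20), so it starts at minute 20 and finishes at 20 + 24 = minute 44.
For C: B (finishes minute 44); A (finishes minute 20). Taking the maximum gives a start of minute 44, and it finishes at 44 + 26 = minute 70.
For D: C (finishes minute 70, plus 10-minute gap → minute 80); A (finishes minute 20, plus 20-minute gap → minute 40). Taking the maximum gives a start of minute 80, and it finishes at 80 + 60 = minute 140.
E cannot start until D (finishes minute 140, plus 5-minute gap → minute 145); B (finishes minute 44). The controlling bound is minute 145, so E finishes at 145 + 40 = minute 185.

185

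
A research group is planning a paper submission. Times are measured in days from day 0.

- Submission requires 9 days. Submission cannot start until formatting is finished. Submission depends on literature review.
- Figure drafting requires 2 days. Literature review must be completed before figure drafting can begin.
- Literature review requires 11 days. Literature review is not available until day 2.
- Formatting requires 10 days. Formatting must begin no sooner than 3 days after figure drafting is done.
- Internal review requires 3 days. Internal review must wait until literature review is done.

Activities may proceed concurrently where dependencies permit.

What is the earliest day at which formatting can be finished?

28

After its own release at day 2, literature review can start at day 2 and finishes at day 13.
Figure drafting waits on literature review (finishes day 13), so it starts at day 13 and finishes at 13 + 2 = day 15.
Formatting cannot begin until figure drafting (finishes day 15, plus 3-day gap → day 18). It runs from day 18 to 18 + 10 = day 28.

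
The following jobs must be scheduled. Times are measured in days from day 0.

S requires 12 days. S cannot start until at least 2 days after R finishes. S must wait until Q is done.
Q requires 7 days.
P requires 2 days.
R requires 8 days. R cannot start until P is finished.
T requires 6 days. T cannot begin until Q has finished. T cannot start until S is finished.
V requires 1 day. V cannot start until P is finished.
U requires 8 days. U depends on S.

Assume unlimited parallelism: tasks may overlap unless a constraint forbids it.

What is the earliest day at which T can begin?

Nothing blocks Q, so it runs from day 0 to day 7.
P can start immediately at day 0; it finishes at day 2.
After P (finishes day 2), R can start at day 2 and finishes at day 10.
S cannot start until R (finishes day 10, plus 2-day gap → day 12); Q (finishes day 7). The controlling bound is day 12, so S finishes at 12 + 12 = day 24.
T waits on Q (finishes day 7); S (finishes day 24). The latest of these is day 24, which is the earliest T can start.

24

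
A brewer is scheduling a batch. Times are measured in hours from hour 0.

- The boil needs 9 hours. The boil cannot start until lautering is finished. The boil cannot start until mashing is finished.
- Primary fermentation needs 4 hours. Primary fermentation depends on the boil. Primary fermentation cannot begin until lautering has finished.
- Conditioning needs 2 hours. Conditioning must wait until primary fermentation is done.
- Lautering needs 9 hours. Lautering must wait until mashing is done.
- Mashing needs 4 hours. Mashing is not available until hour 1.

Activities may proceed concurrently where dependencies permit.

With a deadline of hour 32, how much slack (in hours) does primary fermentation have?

After its own release at hour 1, mashing can start at hour 1 and finishes at hour 5.
Lautering cannot begin until mashing (finishes hour 5). It runs from hour 5 to 5 + 9 = hour 14.
The boil cannot start until lautering (finishes hour 14); mashing (finishes hour 5). The controlling bound is hour 14, so the boil finishes at 14 + 9 = hour 23.
Primary fermentation needs all of the boil (finishes hour 23); lautering (finishes hour 14). That puts its earliest start at hour 23; it finishes at 23 + 4 = hour 27.

Working backward from the deadline:
Conditioning must finish by hour 32; it takes 2 hours, so it must start by 32 − 2 = hour 30.
Primary fermentation feeds into conditioning (must start by hour 30); so primary fermentation must finish by hour 30 and therefore start by hour 26.
So primary fermentation can start as early as hour 23 and as late as hour 26, giving 26 − 23 = 3 hours of slack.

3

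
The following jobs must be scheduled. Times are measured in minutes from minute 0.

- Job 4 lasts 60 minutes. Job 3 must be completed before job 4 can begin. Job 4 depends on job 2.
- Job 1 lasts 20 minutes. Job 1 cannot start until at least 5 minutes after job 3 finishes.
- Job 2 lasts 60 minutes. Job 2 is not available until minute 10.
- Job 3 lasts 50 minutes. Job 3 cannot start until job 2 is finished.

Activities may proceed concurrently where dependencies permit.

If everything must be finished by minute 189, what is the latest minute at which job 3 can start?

Job 1 must finish by minute 189; it takes 20 minutes, so it must start by 189 − 20 = minute 169.
Job 4 has no dependents, so it just needs to finish by minute 189. Starting by 189 − 60 = minute 129 achieves that.
Job 3 must finish in time for job 1 (must start by minute 169, minus 5-minute gap → minute 164); job 4 (must start by minute 129). The tightest is minute 129, so job 3 must start by 129 − 50 = minute 79.

79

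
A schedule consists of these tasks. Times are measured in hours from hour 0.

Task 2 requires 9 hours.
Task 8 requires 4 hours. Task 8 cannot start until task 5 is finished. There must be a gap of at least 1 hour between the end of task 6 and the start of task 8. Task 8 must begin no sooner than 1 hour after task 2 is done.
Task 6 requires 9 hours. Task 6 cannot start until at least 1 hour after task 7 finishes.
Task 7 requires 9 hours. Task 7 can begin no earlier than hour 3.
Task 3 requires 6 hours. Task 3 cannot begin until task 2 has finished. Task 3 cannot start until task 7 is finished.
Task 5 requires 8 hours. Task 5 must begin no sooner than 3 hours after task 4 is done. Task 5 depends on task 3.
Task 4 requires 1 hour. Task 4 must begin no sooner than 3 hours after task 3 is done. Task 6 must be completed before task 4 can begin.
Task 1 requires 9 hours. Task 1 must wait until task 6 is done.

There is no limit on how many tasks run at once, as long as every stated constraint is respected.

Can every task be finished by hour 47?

Yes

Task 7 cannot begin until its own release at hour 3. It runs from hour 3 to 3 + 9 = hour 12.
Task 6 waits on task 7 (finishes hour 12, plus 1-hour gap → hour 13), so it starts at hour 13 and finishes at 13 + 9 = hour 22.
After task 6 (finishes hour 22), task 1 can start at hour 22 and finishes at hour 31.
Task 2 can start immediately at hour 0; it finishes at hour 9.
Task 3 needs all of task 2 (finishes hour 9); task 7 (finishes hour 12). That puts its earliest start at hour 12; it finishes at 12 + 6 = hour 18.
Task 4 has to wait for task 3 (finishes hour 18, plus 3-hour gap → hour 21); task 6 (finishes hour 22). The latest of these is hour 22, so task 4 runs hour 22 to 22 + 1 = hour 23.
For task 5: task 4 (finishes hour 23, plus 3-hour gap → hour 26); task 3 (finishes hour 18). Taking the maximum gives a start of hour 26, and it finishes at 26 + 8 = hour 34.
Task 8 has to wait for task 5 (finishes hour 34); task 6 (finishes hour 22, plus 1-hour gap → hour 23); task 2 (finishes hour 9, plus 1-hour gap → hour 10). The latest of these is hour 34, so task 8 runs hour 34 to 34 + 4 = hour 38.
Every task is finished by hour 38, which is no later than the deadline of 47, so the schedule is feasible.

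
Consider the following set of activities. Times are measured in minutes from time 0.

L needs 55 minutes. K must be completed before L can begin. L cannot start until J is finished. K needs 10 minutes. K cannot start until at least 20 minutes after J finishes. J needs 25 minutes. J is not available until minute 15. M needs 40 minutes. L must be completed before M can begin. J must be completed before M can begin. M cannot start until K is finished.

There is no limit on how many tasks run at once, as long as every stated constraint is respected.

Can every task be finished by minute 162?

No

After its own release at minute 15, J can start at minute 15 and finishes at minute 40.
K cannot begin until J (finishes minute 40, plus 20-minute gap → minute 60). It runs from minute 60 to 60 + 10 = minute 70.
For L: K (finishes minute 70); J (finishes minute 40). Taking the maximum gives a start of minute 70, and it finishes at 70 + 55 = minute 125.
M needs all of L (finishes minute 125); J (finishes minute 40); K (finishes minute 70). That puts its earliest start at minute 125; it finishes at 125 + 40 = minute 165.
The earliest everything can be done is minute 165, which is after the deadline of 162, so it is not possible.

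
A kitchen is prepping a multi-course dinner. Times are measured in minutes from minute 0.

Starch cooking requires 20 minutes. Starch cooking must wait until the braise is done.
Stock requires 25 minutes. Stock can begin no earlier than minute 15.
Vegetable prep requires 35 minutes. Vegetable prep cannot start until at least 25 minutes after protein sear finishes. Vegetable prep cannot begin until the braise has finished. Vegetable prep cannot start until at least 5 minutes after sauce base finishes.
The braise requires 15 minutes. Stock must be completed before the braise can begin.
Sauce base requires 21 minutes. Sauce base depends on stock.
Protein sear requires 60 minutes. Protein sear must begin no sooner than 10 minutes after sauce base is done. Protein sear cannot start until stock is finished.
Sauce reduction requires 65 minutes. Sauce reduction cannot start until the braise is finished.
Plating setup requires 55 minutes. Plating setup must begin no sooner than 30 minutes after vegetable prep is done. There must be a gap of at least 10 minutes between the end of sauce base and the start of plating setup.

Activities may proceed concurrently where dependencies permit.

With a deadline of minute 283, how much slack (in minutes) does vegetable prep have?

Stock cannot begin until its own release at minute 15. It runs from minute 15 to 15 + 25 = minute 40.
The braise waits on stock (finishes minute 40), so it starts at minute 40 and finishes at 40 + 15 = minute 55.
Sauce base cannot begin until stock (finishes minute 40). It runs from minute 40 to 40 + 21 = minute 61.
Protein sear cannot start until sauce base (finishes minute 61, plus 10-minute gap → minute 71); stock (finishes minute 40). The controlling bound is minute 71, so protein sear finishes at 71 + 60 = minute 131.
For vegetable prep: protein sear (finishes minute 131, plus 25-minute gap → minute 156); the braise (finishes minute 55); sauce base (finishes minute 61, plus 5-minute gap → minute 66). Taking the maximum gives a start of minute 156, and it finishes at 156 + 35 = minute 191.

Working backward from the deadline:
Plating setup must finish by minute 283; it takes 55 minutes, so it must start by 283 − 55 = minute 228.
Vegetable prep has to be done before plating setup (must start by minute 228, minus 30-minute gap → minute 198). That means finishing by minute 198, i.e. starting by 198 − 35 = minute 163.
So vegetable prep can start as early as minute 156 and as late as minute 163, giving 163 − 156 = 7 minutes of slack.

7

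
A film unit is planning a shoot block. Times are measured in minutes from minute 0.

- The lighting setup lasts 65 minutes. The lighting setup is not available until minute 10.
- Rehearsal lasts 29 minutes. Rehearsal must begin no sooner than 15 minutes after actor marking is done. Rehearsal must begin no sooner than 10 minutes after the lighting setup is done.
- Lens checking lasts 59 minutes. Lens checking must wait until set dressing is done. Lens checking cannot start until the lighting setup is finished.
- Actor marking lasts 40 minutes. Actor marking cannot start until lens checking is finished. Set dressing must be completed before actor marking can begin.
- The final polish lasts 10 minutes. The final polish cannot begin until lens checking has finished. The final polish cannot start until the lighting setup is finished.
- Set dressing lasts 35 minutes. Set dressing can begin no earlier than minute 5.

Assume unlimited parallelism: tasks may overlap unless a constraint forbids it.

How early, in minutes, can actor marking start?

134

The lighting setup waits on its own release at minute 10, so it starts at minute 10 and finishes at 10 + 65 = minute 75.
Set dressing waits on its own release at minute 5, so it starts at minute 5 and finishes at 5 + 35 = minute 40.
Lens checking cannot start until set dressing (finishes minute 40); the lighting setup (finishes minute 75). The controlling bound is minute 75, so lens checking finishes at 75 + 59 = minute 134.
Actor marking waits on lens checking (finishes minute 134); set dressing (finishes minute 40). The latest of these is minute 134, which is the earliest actor marking can start.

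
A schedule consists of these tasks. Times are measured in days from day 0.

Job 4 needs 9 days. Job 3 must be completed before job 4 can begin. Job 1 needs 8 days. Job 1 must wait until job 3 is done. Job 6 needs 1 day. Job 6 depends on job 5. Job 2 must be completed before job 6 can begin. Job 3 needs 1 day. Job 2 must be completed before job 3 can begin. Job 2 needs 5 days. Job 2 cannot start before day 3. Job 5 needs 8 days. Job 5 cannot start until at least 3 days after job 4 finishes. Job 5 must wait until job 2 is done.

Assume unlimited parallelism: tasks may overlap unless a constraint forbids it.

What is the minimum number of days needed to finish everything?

After its own release at day 3, job 2 can start at day 3 and finishes at day 8.
After job 2 (finishes day 8), job 3 can start at day 8 and finishes at day 9.
After job 3 (finishes day 9), job 4 can start at day 9 and finishes at day 18.
Job 5 cannot start until job 4 (finishes day 18, plus 3-day gap → day 21); job 2 (finishes day 8). The controlling bound is day 21, so job 5 finishes at 21 + 8 = day 29.
Job 6 cannot start until job 5 (finishes day 29); job 2 (finishes day 8). The controlling bound is day 29, so job 6 finishes at 29 + 1 = day 30.
After job 3 (finishes day 9), job 1 can start at day 9 and finishes at day 17.
All tasks are finished once the last one completes. Finish times: Job 1 at 17, Job 2 at 8, Job 3 at 9, Job 4 at 18, Job 5 at 29, Job 6 at 30. The latest is day 30.

30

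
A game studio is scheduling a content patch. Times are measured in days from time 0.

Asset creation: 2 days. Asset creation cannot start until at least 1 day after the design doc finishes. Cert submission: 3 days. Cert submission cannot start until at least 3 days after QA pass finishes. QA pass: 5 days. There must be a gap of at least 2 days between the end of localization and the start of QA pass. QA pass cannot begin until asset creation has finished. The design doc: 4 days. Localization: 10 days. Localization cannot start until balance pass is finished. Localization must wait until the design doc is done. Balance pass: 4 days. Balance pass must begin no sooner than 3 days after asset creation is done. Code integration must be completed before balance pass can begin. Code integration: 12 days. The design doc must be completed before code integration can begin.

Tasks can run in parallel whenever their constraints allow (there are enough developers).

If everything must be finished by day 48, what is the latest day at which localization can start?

Cert submission must finish by day 48; it takes 3 days, so it must start by 48 − 3 = day 45.
Since cert submission (must start by day 45, minus 3-day gap → day 42) depends on it, QA pass must finish by day 42. Backing off its 5-day duration gives a latest start of day 37.
Localization feeds into QA pass (must start by day 37, minus 2-day gap → day 35); so localization must finish by day 35 and therefore start by day 25.

25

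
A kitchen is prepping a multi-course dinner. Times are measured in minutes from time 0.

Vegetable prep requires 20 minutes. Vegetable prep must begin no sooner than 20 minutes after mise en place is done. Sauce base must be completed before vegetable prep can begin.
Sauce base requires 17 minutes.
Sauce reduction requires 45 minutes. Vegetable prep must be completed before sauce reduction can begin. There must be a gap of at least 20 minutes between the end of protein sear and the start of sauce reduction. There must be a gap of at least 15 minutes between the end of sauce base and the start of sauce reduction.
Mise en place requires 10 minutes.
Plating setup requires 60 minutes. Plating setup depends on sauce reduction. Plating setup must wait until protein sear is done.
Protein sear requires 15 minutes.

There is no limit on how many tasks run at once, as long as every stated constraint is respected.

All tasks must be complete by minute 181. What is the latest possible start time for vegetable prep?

To finish by minute 181, plating setup (duration 60) must start no later than minute 121.
Sauce reduction has to be done before plating setup (must start by minute 121). That means finishing by minute 121, i.e. starting by 121 − 45 = minute 76.
Vegetable prep has to be done before sauce reduction (must start by minute 76). That means finishing by minute 76, i.e. starting by 76 − 20 = minute 56.

56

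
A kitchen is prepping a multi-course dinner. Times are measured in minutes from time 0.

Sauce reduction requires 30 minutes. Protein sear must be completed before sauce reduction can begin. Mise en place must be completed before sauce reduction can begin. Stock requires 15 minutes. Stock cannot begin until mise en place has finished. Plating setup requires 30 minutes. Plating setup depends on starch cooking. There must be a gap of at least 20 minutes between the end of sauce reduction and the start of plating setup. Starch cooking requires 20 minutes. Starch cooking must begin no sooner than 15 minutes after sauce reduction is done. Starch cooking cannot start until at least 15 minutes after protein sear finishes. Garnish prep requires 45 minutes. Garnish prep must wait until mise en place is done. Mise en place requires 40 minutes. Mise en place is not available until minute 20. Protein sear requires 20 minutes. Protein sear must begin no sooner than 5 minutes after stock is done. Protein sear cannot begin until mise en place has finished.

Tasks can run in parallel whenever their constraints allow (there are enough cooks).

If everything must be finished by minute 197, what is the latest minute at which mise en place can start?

Plating setup has no dependents, so it just needs to finish by minute 197. Starting by 197 − 30 = minute 167 achieves that.
Starch cooking must finish before plating setup (must start by minute 167). With a 20-minute duration, starch cooking must start by 167 − 20 = minute 147.
Sauce reduction has several dependents: starch cooking (must start by minute 147, minus 15-minute gap → minute 132); plating setup (must start by minute 167, minus 20-minute gap → minute 147). The earliest of those limits is minute 132, so sauce reduction must start by 132 − 30 = minute 102.
Protein sear has several dependents: sauce reduction (must start by minute 102); starch cooking (must start by minute 147, minus 15-minute gap → minute 132). The earliest of those limits is minute 102, so protein sear must start by 102 − 20 = minute 82.
Since protein sear (must start by minute 82, minus 5-minute gap → minute 77) depends on it, stock must finish by minute 77. Backing off its 15-minute duration gives a latest start of minute 62.
Garnish prep must finish by minute 197; it takes 45 minutes, so it must start by 197 − 45 = minute 152.
Mise en place feeds stock (must start by minute 62); protein sear (must start by minute 82); sauce reduction (must start by minute 102); garnish prep (must start by minute 152). Taking the minimum, mise en place must finish by minute 62 and start by 62 − 40 = minute 22.

22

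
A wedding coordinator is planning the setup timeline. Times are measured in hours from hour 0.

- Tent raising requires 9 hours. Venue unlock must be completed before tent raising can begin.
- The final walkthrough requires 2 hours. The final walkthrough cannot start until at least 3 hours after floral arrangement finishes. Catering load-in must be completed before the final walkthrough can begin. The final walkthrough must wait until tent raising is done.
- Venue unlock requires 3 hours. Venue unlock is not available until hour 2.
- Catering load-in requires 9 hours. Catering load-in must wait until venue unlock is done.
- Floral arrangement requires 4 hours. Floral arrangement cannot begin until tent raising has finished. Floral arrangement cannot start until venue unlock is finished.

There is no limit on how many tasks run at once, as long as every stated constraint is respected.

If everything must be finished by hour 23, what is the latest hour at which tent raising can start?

5

The final walkthrough has no dependents, so it just needs to finish by hour 23. Starting by 23 − 2 = hour 21 achieves that.
Floral arrangement has to be done before the final walkthrough (must start by hour 21, minus 3-hour gap → hour 18). That means finishing by hour 18, i.e. starting by 18 − 4 = hour 14.
Tent raising must finish in time for floral arrangement (must start by hour 14); the final walkthrough (must start by hour 21). The tightest is hour 14, so tent raising must start by 14 − 9 = hour 5.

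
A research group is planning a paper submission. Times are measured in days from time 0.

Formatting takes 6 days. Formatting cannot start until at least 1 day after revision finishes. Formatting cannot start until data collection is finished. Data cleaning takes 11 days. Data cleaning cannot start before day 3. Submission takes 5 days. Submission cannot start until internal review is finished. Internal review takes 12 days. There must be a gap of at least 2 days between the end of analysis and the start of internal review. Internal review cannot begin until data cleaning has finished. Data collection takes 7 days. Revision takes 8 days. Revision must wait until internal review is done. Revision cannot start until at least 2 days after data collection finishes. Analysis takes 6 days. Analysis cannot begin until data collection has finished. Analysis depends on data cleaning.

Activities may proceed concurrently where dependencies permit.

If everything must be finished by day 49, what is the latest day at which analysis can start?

To finish by day 49, formatting (duration 6) must start no later than day 43.
Revision feeds into formatting (must start by day 43, minus 1-day gap → day 42); so revision must finish by day 42 and therefore start by day 34.
Nothing follows submission; the deadline of day 49 is its only limit. It must start by 49 − 5 = day 44.
Internal review has several dependents: revision (must start by day 34); submission (must start by day 44). The earliest of those limits is day 34, so internal review must start by 34 − 12 = day 22.
Analysis feeds into internal review (must start by day 22, minus 2-day gap → day 20); so analysis must finish by day 20 and therefore start by day 14.

14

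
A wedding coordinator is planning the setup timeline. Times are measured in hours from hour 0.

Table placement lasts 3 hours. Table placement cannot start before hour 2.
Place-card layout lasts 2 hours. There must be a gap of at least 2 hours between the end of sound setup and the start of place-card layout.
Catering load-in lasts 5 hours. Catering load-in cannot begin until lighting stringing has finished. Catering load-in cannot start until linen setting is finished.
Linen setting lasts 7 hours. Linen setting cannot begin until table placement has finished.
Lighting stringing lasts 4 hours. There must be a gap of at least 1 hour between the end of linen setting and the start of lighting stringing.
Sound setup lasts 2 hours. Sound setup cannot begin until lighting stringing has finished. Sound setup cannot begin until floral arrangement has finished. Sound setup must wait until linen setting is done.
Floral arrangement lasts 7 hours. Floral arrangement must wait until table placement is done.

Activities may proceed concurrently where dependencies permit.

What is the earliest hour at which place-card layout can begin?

Table placement cannot begin until its own release at hour 2. It runs from hour 2 to 2 + 3 = hour 5.
Floral arrangement waits on table placement (finishes hour 5), so it starts at hour 5 and finishes at 5 + 7 = hour 12.
Linen setting waits on table placement (finishes hour 5), so it starts at hour 5 and finishes at 5 + 7 = hour 12.
After linen setting (finishes hour 12, plus 1-hour gap → hour 13), lighting stringing can start at hour 13 and finishes at hour 17.
For sound setup: lighting stringing (finishes hour 17); floral arrangement (finishes hour 12); linen setting (finishes hour 12). Taking the maximum gives a start of hour 17, and it finishes at 17 + 2 = hour 19.
Place-card layout waits on sound setup (finishes hour 19, plus 2-hour gap → hour 21), so the earliest it can start is hour 21.

21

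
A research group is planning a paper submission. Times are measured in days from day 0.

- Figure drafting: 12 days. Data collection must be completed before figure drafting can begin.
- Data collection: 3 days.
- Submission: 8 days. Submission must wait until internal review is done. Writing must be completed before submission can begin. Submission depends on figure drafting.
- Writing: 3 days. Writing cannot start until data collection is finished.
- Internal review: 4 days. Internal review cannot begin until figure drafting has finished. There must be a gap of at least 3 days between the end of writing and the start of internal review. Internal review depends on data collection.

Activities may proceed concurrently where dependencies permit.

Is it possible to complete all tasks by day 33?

Nothing blocks data collection, so it runs from day 0 to day 3.
After data collection (finishes day 3), writing can start at day 3 and finishes at day 6.
Figure drafting cannot begin until data collection (finishes day 3). It runs from day 3 to 3 + 12 = day 15.
For internal review: figure drafting (finishes day 15); writing (finishes day 6, plus 3-day gap → day 9); data collection (finishes day 3). Taking the maximum gives a start of day 15, and it finishes at 15 + 4 = day 19.
For submission: internal review (finishes day 19); writing (finishes day 6); figure drafting (finishes day 15). Taking the maximum gives a start of day 19, and it finishes at 19 + 8 = day 27.
Every task is finished by day 27, which is no later than the deadline of 33, so the schedule is feasible.

Yes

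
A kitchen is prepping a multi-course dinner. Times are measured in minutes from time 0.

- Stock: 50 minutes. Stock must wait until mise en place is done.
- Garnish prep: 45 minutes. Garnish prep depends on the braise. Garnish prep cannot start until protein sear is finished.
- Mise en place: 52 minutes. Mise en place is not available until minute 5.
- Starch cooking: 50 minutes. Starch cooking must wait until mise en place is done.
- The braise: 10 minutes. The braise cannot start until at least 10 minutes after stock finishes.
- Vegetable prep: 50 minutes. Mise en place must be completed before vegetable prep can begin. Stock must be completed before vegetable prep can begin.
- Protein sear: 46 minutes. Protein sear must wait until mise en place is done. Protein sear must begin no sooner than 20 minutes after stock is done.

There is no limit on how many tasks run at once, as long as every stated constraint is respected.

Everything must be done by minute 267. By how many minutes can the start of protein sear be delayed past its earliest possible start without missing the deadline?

After its own release at minute 5, mise en place can start at minute 5 and finishes at minute 57.
After mise en place (finishes minute 57), stock can start at minute 57 and finishes at minute 107.
Protein sear has to wait for mise en place (finishes minute 57); stock (finishes minute 107, plus 20-minute gap → minute 127). The latest of these is minute 127, so protein sear runs minute 127 to 127 + 46 = minute 173.

Working backward from the deadline:
To finish by minute 267, garnish prep (duration 45) must start no later than minute 222.
Since garnish prep (must start by minute 222) depends on it, protein sear must finish by minute 222. Backing off its 46-minute duration gives a latest start of minute 176.
So protein sear can start as early as minute 127 and as late as minute 176, giving 176 − 127 = 49 minutes of slack.

49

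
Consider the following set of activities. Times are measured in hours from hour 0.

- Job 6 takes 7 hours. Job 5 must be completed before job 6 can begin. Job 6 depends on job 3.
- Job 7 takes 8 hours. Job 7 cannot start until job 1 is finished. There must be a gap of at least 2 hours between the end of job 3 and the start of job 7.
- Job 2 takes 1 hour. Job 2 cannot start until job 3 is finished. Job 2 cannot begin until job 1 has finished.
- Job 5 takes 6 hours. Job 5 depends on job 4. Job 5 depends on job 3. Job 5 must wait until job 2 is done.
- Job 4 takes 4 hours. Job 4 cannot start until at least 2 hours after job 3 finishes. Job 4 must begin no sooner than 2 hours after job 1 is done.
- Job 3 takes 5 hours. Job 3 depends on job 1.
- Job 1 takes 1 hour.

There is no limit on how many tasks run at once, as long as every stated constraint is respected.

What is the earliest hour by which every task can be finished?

25

Nothing blocks job 1, so it runs from hour 0 to hour 1.
After job 1 (finishes hour 1), job 3 can start at hour 1 and finishes at hour 6.
Job 7 has to wait for job 1 (finishes hour 1); job 3 (finishes hour 6, plus 2-hour gap → hour 8). The latest of these is hour 8, so job 7 runs hour 8 to 8 + 8 = hour 16.
Job 4 has to wait for job 3 (finishes hour 6, plus 2-hour gap → hour 8); job 1 (finishes hour 1, plus 2-hour gap → hour 3). The latest of these is hour 8, so job 4 runs hour 8 to 8 + 4 = hour 12.
For job 2: job 3 (finishes hour 6); job 1 (finishes hour 1). Taking the maximum gives a start of hour 6, and it finishes at 6 + 1 = hour 7.
Job 5 has to wait for job 4 (finishes hour 12); job 3 (finishes hour 6); job 2 (finishes hour 7). The latest of these is hour 12, so job 5 runs hour 12 to 12 + 6 = hour 18.
Job 6 cannot start until job 5 (finishes hour 18); job 3 (finishes hour 6). The controlling bound is hour 18, so job 6 finishes at 18 + 7 = hour 25.
All tasks are finished once the last one completes. Finish times: Job 1 at 1, Job 2 at 7, Job 3 at 6, Job 4 at 12, Job 5 at 18, Job 6 at 25, Job 7 at 16. The latest is hour 25.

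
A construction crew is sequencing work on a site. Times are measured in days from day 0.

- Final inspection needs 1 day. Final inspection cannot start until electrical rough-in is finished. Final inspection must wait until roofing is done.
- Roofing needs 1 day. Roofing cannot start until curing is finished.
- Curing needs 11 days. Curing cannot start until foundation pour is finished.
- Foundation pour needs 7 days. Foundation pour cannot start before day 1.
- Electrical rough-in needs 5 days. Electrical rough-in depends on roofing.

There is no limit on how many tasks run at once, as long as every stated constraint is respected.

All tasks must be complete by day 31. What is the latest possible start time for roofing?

24

Nothing follows final inspection; the deadline of day 31 is its only limit. It must start by 31 − 1 = day 30.
Electrical rough-in feeds into final inspection (must start by day 30); so electrical rough-in must finish by day 30 and therefore start by day 25.
Roofing feeds electrical rough-in (must start by day 25); final inspection (must start by day 30). Taking the minimum, roofing must finish by day 25 and start by 25 − 1 = day 24.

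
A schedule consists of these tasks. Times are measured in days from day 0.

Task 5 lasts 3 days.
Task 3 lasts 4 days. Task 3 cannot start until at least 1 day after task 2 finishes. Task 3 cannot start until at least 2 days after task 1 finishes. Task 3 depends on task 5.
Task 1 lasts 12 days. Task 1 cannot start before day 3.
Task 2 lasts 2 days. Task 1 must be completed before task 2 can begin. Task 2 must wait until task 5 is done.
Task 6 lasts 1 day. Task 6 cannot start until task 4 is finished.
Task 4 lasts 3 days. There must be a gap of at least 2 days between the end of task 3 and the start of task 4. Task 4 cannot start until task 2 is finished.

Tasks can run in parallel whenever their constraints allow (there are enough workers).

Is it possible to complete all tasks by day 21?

No

Nothing blocks task 5, so it runs from day 0 to day 3.
Task 1 waits on its own release at day 3, so it starts at day 3 and finishes at 3 + 12 = day 15.
Task 2 cannot start until task 1 (finishes day 15); task 5 (finishes day 3). The controlling bound is day 15, so task 2 finishes at 15 + 2 = day 17.
For task 3: task 2 (finishes day 17, plus 1-day gap → day 18); task 1 (finishes day 15, plus 2-day gap → day 17); task 5 (finishes day 3). Taking the maximum gives a start of day 18, and it finishes at 18 + 4 = day 22.
Task 4 needs all of task 3 (finishes day 22, plus 2-day gap → day 24); task 2 (finishes day 17). That puts its earliest start at day 24; it finishes at 24 + 3 = day 27.
Task 6 waits on task 4 (finishes day 27), so it starts at day 27 and finishes at 27 + 1 = day 28.
The earliest everything can be done is day 28, which is after the deadline of 21, so it is not possible.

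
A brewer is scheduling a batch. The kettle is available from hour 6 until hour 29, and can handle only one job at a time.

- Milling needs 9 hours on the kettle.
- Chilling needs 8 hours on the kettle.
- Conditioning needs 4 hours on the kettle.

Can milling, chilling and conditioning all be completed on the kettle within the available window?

Yes

The kettle window is 29 − 6 = 23 hours.
Running back to back, the jobs need 9 + 8 + 4 = 21 hours on the kettle.
Since 21 ≤ 23, they fit within the window.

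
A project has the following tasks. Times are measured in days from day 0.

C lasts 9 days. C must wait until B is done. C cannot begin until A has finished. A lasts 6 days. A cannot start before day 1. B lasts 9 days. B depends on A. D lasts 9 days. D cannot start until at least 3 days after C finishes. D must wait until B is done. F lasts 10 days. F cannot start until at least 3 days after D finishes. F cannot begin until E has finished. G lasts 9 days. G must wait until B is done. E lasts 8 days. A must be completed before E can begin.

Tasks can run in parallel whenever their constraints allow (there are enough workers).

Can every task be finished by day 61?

After its own release at day 1, A can start at day 1 and finishes at day 7.
After A (finishes day 7), E can start at day 7 and finishes at day 15.
B waits on A (finishes day 7), so it starts at day 7 and finishes at 7 + 9 = day 16.
After B (finishes day 16), G can start at day 16 and finishes at day 25.
For C: B (finishes day 16); A (finishes day 7). Taking the maximum gives a start of day 16, and it finishes at 16 + 9 = day 25.
D has to wait for C (finishes day 25, plus 3-day gap → day 28); B (finishes day 16). The latest of these is day 28, so D runs day 28 to 28 + 9 = day 37.
F needs all of D (finishes day 37, plus 3-day gap → day 40); E (finishes day 15). That puts its earliest start at day 40; it finishes at 40 + 10 = day 50.
Every task is finished by day 50, which is no later than the deadline of 61, so the schedule is feasible.

Yes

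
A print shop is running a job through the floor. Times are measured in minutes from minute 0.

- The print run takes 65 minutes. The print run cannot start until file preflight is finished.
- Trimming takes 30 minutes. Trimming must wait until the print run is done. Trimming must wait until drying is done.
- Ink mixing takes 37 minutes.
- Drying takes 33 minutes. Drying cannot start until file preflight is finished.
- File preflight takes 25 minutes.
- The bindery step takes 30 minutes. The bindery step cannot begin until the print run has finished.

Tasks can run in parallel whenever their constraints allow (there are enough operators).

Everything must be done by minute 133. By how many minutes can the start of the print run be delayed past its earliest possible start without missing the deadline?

File preflight has no prerequisites, so it starts at minute 0 and finishes at minute 25.
The print run waits on file preflight (finishes minute 25), so it starts at minute 25 and finishes at 25 + 65 = minute 90.

Working backward from the deadline:
Nothing follows trimming; the deadline of minute 133 is its only limit. It must start by 133 − 30 = minute 103.
Nothing follows the bindery step; the deadline of minute 133 is its only limit. It must start by 133 − 30 = minute 103.
The print run must finish in time for trimming (must start by minute 103); the bindery step (must start by minute 103). The tightest is minute 103, so the print run must start by 103 − 65 = minute 38.
So the print run can start as early as minute 25 and as late as minute 38, giving 38 − 25 = 13 minutes of slack.

13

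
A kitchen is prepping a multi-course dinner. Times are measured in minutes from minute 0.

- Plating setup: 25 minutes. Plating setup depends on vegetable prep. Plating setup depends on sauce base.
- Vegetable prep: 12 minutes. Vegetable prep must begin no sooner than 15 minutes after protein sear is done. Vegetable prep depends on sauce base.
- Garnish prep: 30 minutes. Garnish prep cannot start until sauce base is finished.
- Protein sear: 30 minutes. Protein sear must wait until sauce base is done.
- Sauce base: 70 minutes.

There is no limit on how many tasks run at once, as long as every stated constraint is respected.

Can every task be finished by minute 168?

Sauce base can start immediately at minute 0; it finishes at minute 70.
Garnish prep waits on sauce base (finishes minute 70), so it starts at minute 70 and finishes at 70 + 30 = minute 100.
After sauce base (finishes minute 70), protein sear can start at minute 70 and finishes at minute 100.
Vegetable prep needs all of protein sear (finishes minute 100, plus 15-minute gap → minute 115); sauce base (finishes minute 70). That puts its earliest start at minute 115; it finishes at 115 + 12 = minute 127.
For plating setup: vegetable prep (finishes minute 127); sauce base (finishes minute 70). Taking the maximum gives a start of minute 127, and it finishes at 127 + 25 = minute 152.
Every task is finished by minute 152, which is no later than the deadline of 168, so the schedule is feasible.

Yes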